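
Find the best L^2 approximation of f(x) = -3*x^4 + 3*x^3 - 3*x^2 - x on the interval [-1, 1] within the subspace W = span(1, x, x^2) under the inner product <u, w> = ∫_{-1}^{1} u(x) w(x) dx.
g(x) = -39*x^2/7 + 4*x/5 + 9/35

The best approximation g ∈ W is the orthogonal projection of f onto W. Writing g = a_0 + a_1 x + a_2 x^2, the coefficients solve the normal equations G · a = b where
  G_{ij} = <φ_i, φ_j> and b_i = <f, φ_i>, with φ_0 = 1, φ_1 = x, φ_2 = x^2.
G =
  [2, 0, 2/3]
  [0, 2/3, 0]
  [2/3, 0, 2/5],
b = (-16/5, 8/15, -72/35).
Solving gives a_0 = 9/35, a_1 = 4/5, a_2 = -39/7, so
  g(x) = -39*x^2/7 + 4*x/5 + 9/35.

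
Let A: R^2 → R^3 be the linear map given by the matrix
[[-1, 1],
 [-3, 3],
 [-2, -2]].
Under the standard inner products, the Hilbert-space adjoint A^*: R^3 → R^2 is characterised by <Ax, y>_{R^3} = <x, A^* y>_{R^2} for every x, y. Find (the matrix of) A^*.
A^* = A^T =
[[-1, -3, -2],
 [1, 3, -2]]

For real matrices with standard dot products, the defining identity <Ax, y> = <x, A^* y> gives (Ax)^T y = x^T (A^*) y, i.e. x^T A^T y = x^T (A^*) y. Since this holds for all x, y, we must have A^* = A^T. Therefore
A^* =
[[-1, -3, -2],
 [1, 3, -2]].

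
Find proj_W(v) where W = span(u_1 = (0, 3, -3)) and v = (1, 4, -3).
proj_W(v) = (0, 7/2, -7/2)

Set up U = [u_1 | ... | u_1] ∈ R^(3×1). The projector onto W = col(U) is P = U (U^T U)^(-1) U^T.
Compute U^T U =
  [18],
and U^T v = (21).
Solve U^T U · c = U^T v for the coefficients: c = (7/6). The projection is proj_W(v) = U c.
Check: (v - proj_W(v)) · u_1 = 0  (should be 0).
Result: proj_W(v) = (0, 7/2, -7/2).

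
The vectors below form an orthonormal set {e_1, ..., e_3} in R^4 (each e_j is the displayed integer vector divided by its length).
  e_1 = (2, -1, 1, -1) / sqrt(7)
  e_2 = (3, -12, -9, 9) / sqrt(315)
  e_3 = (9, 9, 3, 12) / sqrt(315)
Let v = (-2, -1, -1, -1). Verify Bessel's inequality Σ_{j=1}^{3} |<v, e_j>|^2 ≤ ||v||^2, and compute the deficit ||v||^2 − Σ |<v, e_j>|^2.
Σ |<v, e_j>|^2 = 7; ||v||^2 = 7; deficit = 0

Write each e_j = u_j / sqrt(<u_j, u_j>) where u_j is the displayed integer vector. Then <v, e_j> = <v, u_j> / sqrt(<u_j, u_j>), so |<v, e_j>|^2 = <v, u_j>^2 / <u_j, u_j>.
Coefficients: <v, e_1> = -3/sqrt(7), <v, e_2> = 6/sqrt(315), <v, e_3> = -42/sqrt(315).
Square and sum: Σ |<v, e_j>|^2 = 7.
Compute ||v||^2 = v·v = 7.
Deficit = 7 − 7 = 0 ≥ 0, confirming Bessel's inequality. (The deficit equals ||v − Σ <v,e_j> e_j||^2, the squared distance from v to span{e_j}.)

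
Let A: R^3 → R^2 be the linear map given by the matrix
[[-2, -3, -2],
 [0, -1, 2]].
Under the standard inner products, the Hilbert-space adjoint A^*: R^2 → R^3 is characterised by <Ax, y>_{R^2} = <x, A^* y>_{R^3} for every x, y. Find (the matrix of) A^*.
A^* = A^T =
[[-2, 0],
 [-3, -1],
 [-2, 2]]

For real matrices with standard dot products, the defining identity <Ax, y> = <x, A^* y> gives (Ax)^T y = x^T (A^*) y, i.e. x^T A^T y = x^T (A^*) y. Since this holds for all x, y, we must have A^* = A^T. Therefore
A^* =
[[-2, 0],
 [-3, -1],
 [-2, 2]].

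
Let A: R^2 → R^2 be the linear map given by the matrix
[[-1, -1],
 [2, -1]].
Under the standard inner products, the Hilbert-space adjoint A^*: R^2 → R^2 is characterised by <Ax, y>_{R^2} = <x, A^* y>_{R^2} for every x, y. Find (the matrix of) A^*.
A^* = A^T =
[[-1, 2],
 [-1, -1]]

For real matrices with standard dot products, the defining identity <Ax, y> = <x, A^* y> gives (Ax)^T y = x^T (A^*) y, i.e. x^T A^T y = x^T (A^*) y. Since this holds for all x, y, we must have A^* = A^T. Therefore
A^* =
[[-1, 2],
 [-1, -1]].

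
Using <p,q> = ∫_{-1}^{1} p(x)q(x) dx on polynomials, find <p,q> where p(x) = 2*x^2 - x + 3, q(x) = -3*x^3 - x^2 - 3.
<p,q> = -118/5

Expand the product: p(x)·q(x) = -6*x^5 + x^4 - 8*x^3 - 9*x^2 + 3*x - 9.
∫_{-1}^{1} of each monomial x^k gives [2/(k+1) if k even, 0 if k odd]. Integrating term-by-term (or equivalently evaluating the antiderivative F(x) = -x^6 + x^5/5 - 2*x^4 - 3*x^3 + 3*x^2/2 - 9*x at the endpoints):
  F(1) − F(−1) = -133/10 − (103/10) = -118/5.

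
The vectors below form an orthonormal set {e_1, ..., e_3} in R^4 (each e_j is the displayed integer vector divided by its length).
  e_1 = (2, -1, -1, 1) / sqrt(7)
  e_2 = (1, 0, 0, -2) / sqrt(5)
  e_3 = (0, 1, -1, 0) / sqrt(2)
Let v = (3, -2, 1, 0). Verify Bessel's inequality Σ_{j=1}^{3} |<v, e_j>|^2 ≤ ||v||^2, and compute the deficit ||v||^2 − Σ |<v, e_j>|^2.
Σ |<v, e_j>|^2 = 133/10; ||v||^2 = 14; deficit = 7/10

Write each e_j = u_j / sqrt(<u_j, u_j>) where u_j is the displayed integer vector. Then <v, e_j> = <v, u_j> / sqrt(<u_j, u_j>), so |<v, e_j>|^2 = <v, u_j>^2 / <u_j, u_j>.
Coefficients: <v, e_1> = 7/sqrt(7), <v, e_2> = 3/sqrt(5), <v, e_3> = -3/sqrt(2).
Square and sum: Σ |<v, e_j>|^2 = 133/10.
Compute ||v||^2 = v·v = 14.
Deficit = 14 − 133/10 = 7/10 ≥ 0, confirming Bessel's inequality. (The deficit equals ||v − Σ <v,e_j> e_j||^2, the squared distance from v to span{e_j}.)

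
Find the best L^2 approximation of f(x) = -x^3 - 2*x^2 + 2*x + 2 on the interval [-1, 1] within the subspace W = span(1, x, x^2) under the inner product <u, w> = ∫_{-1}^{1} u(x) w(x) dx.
g(x) = -2*x^2 + 7*x/5 + 2

The best approximation g ∈ W is the orthogonal projection of f onto W. Writing g = a_0 + a_1 x + a_2 x^2, the coefficients solve the normal equations G · a = b where
  G_{ij} = <φ_i, φ_j> and b_i = <f, φ_i>, with φ_0 = 1, φ_1 = x, φ_2 = x^2.
G =
  [2, 0, 2/3]
  [0, 2/3, 0]
  [2/3, 0, 2/5],
b = (8/3, 14/15, 8/15).
Solving gives a_0 = 2, a_1 = 7/5, a_2 = -2, so
  g(x) = -2*x^2 + 7*x/5 + 2.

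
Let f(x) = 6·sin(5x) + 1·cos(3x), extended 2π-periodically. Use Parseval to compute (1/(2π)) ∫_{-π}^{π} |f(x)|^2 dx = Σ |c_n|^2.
Σ |c_n|^2 = 37/2

Expand |f|^2 and use orthogonality of {sin(nx), cos(mx)} on [-π, π]:
  ∫_{-π}^{π} sin(nx)^2 dx = π, ∫ cos(mx)^2 dx = π, and cross terms integrate to 0.
So ∫_{-π}^{π} f(x)^2 dx = 6^2 · π + 1^2 · π = (36 + 1)π.
Divide by 2π: (36 + 1)/2 = 37/2.
By Parseval, this equals Σ |c_n|^2.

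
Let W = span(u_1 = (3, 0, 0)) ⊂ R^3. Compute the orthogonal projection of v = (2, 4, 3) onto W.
proj_W(v) = (2, 0, 0)

Set up U = [u_1 | ... | u_1] ∈ R^(3×1). The projector onto W = col(U) is P = U (U^T U)^(-1) U^T.
Compute U^T U =
  [9],
and U^T v = (6).
Solve U^T U · c = U^T v for the coefficients: c = (2/3). The projection is proj_W(v) = U c.
Check: (v - proj_W(v)) · u_1 = 0  (should be 0).
Result: proj_W(v) = (2, 0, 0).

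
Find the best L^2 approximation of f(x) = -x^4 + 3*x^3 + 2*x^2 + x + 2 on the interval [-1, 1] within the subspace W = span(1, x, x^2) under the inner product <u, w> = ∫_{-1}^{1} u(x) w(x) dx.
g(x) = 8*x^2/7 + 14*x/5 + 73/35

The best approximation g ∈ W is the orthogonal projection of f onto W. Writing g = a_0 + a_1 x + a_2 x^2, the coefficients solve the normal equations G · a = b where
  G_{ij} = <φ_i, φ_j> and b_i = <f, φ_i>, with φ_0 = 1, φ_1 = x, φ_2 = x^2.
G =
  [2, 0, 2/3]
  [0, 2/3, 0]
  [2/3, 0, 2/5],
b = (74/15, 28/15, 194/105).
Solving gives a_0 = 73/35, a_1 = 14/5, a_2 = 8/7, so
  g(x) = 8*x^2/7 + 14*x/5 + 73/35.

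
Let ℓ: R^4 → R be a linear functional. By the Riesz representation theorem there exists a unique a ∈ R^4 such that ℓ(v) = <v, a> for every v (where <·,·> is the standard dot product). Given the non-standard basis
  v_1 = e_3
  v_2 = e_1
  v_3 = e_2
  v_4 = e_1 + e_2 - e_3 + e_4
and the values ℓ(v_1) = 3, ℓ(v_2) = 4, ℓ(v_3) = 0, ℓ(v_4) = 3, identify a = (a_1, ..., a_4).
a = (4, 0, 3, 2)

Write a = (a_1, ..., a_4) in the standard basis. For each basis vector v_i, ℓ(v_i) = <v_i, a> is a linear equation in the a_j's. Collect the n equations into a matrix system V a = ℓ, where row i of V is v_i (expressed in the standard basis). Since V is invertible (lower-triangular with 1s on the diagonal, up to permutation), solve by back-substitution:
  V =
[[0, 0, 1, 0],
 [1, 0, 0, 0],
 [0, 1, 0, 0],
 [1, 1, -1, 1]]
  V a = (3, 4, 0, 3)
Solving gives a = (4, 0, 3, 2).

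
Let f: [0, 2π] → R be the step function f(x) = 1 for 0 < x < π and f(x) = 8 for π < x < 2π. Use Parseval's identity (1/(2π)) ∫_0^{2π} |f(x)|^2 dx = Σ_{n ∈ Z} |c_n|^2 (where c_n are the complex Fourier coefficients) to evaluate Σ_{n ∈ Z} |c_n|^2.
Σ |c_n|^2 = 65/2

Parseval equates the L^2 energy of f (normalised by 1/(2π)) with the ℓ^2 sum of its Fourier coefficients: (1/(2π)) ∫_0^{2π} |f|^2 = Σ |c_n|^2.
Compute the left side: (1/(2π)) [∫_0^π 1^2 dx + ∫_π^{2π} 8^2 dx] = (1/(2π)) · (1π + 64π) = (1 + 64)/2 = 65/2.
So Σ_{n ∈ Z} |c_n|^2 = 65/2.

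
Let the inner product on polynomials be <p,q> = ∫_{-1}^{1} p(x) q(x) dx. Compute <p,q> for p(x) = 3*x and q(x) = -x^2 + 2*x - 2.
<p,q> = 4

Expand the product: p(x)·q(x) = -3*x^3 + 6*x^2 - 6*x.
∫_{-1}^{1} of each monomial x^k gives [2/(k+1) if k even, 0 if k odd]. Integrating term-by-term (or equivalently evaluating the antiderivative F(x) = -3*x^4/4 + 2*x^3 - 3*x^2 at the endpoints):
  F(1) − F(−1) = -7/4 − (-23/4) = 4.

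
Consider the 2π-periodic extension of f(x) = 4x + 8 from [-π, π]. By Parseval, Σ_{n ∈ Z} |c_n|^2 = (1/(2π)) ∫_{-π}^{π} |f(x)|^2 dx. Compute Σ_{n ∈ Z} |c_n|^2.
Σ |c_n|^2 = 16π^2/3 + 64

Expand and integrate term by term over [-π, π]:
  ∫ (4x)^2 dx = 16·(2π^3/3); ∫ 2·4·(8)·x dx = 0 (odd integrand); ∫ 8^2 dx = 64·2π.
So (1/(2π)) ∫_{-π}^{π} (4x + 8)^2 dx = 16π^2/3 + 64 = 16π^2/3 + 64.
Parseval ⇒ Σ |c_n|^2 = 16π^2/3 + 64.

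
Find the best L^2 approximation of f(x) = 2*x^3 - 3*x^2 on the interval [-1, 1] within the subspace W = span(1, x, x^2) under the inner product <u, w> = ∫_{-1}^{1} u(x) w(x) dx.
g(x) = -3*x^2 + 6*x/5

The best approximation g ∈ W is the orthogonal projection of f onto W. Writing g = a_0 + a_1 x + a_2 x^2, the coefficients solve the normal equations G · a = b where
  G_{ij} = <φ_i, φ_j> and b_i = <f, φ_i>, with φ_0 = 1, φ_1 = x, φ_2 = x^2.
G =
  [2, 0, 2/3]
  [0, 2/3, 0]
  [2/3, 0, 2/5],
b = (-2, 4/5, -6/5).
Solving gives a_0 = 0, a_1 = 6/5, a_2 = -3, so
  g(x) = -3*x^2 + 6*x/5.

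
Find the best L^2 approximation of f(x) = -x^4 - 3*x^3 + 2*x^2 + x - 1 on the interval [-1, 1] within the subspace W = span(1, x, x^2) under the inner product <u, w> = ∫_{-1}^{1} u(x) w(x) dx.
g(x) = 8*x^2/7 - 4*x/5 - 32/35

The best approximation g ∈ W is the orthogonal projection of f onto W. Writing g = a_0 + a_1 x + a_2 x^2, the coefficients solve the normal equations G · a = b where
  G_{ij} = <φ_i, φ_j> and b_i = <f, φ_i>, with φ_0 = 1, φ_1 = x, φ_2 = x^2.
G =
  [2, 0, 2/3]
  [0, 2/3, 0]
  [2/3, 0, 2/5],
b = (-16/15, -8/15, -16/105).
Solving gives a_0 = -32/35, a_1 = -4/5, a_2 = 8/7, so
  g(x) = 8*x^2/7 - 4*x/5 - 32/35.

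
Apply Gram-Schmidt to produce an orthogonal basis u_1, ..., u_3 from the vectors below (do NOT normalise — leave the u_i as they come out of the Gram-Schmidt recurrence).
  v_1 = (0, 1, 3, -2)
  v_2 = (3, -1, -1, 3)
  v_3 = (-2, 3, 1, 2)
Orthogonal basis:
  u_1 = (0, 1, 3, -2)
  u_2 = (3, -2/7, 8/7, 11/7)
  u_3 = (-7/5, 14/5, 4/5, 13/5)

Apply the Gram-Schmidt recurrence
  u_1 = v_1
  u_i = v_i − Σ_{j<i} ((v_i · u_j) / (u_j · u_j)) · u_j.

Step by step this gives:
  u_1 = (0, 1, 3, -2)
  u_2 = (3, -2/7, 8/7, 11/7)
  u_3 = (-7/5, 14/5, 4/5, 13/5)

Orthogonality check:
  u_2 · u_1 = 0 (should be 0)
  u_3 · u_1 = 0 (should be 0)
  u_3 · u_2 = 0 (should be 0)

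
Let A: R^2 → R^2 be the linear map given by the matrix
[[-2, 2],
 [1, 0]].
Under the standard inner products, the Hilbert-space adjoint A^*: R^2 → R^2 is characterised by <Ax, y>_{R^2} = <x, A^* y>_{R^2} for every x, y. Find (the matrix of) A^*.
A^* = A^T =
[[-2, 1],
 [2, 0]]

For real matrices with standard dot products, the defining identity <Ax, y> = <x, A^* y> gives (Ax)^T y = x^T (A^*) y, i.e. x^T A^T y = x^T (A^*) y. Since this holds for all x, y, we must have A^* = A^T. Therefore
A^* =
[[-2, 1],
 [2, 0]].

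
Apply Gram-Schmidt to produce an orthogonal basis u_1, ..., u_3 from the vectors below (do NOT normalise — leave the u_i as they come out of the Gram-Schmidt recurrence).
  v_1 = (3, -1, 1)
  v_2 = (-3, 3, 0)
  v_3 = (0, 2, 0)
Orthogonal basis:
  u_1 = (3, -1, 1)
  u_2 = (3/11, 21/11, 12/11)
  u_3 = (1/3, 1/3, -2/3)

Apply the Gram-Schmidt recurrence
  u_1 = v_1
  u_i = v_i − Σ_{j<i} ((v_i · u_j) / (u_j · u_j)) · u_j.

Step by step this gives:
  u_1 = (3, -1, 1)
  u_2 = (3/11, 21/11, 12/11)
  u_3 = (1/3, 1/3, -2/3)

Orthogonality check:
  u_2 · u_1 = 0 (should be 0)
  u_3 · u_1 = 0 (should be 0)
  u_3 · u_2 = 0 (should be 0)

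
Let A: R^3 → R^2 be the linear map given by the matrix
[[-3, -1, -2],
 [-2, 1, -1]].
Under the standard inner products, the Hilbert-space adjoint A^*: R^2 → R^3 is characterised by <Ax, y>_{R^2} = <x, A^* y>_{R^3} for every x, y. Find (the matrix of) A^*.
A^* = A^T =
[[-3, -2],
 [-1, 1],
 [-2, -1]]

For real matrices with standard dot products, the defining identity <Ax, y> = <x, A^* y> gives (Ax)^T y = x^T (A^*) y, i.e. x^T A^T y = x^T (A^*) y. Since this holds for all x, y, we must have A^* = A^T. Therefore
A^* =
[[-3, -2],
 [-1, 1],
 [-2, -1]].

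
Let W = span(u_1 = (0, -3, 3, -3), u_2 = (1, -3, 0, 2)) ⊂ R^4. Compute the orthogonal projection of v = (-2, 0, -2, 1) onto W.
proj_W(v) = (3/41, 33/41, -42/41, 48/41)

Set up U = [u_1 | ... | u_2] ∈ R^(4×2). The projector onto W = col(U) is P = U (U^T U)^(-1) U^T.
Compute U^T U =
  [27, 3]
  [3, 14],
and U^T v = (-9, 0).
Solve U^T U · c = U^T v for the coefficients: c = (-14/41, 3/41). The projection is proj_W(v) = U c.
Check: (v - proj_W(v)) · u_1 = 0  (should be 0).
Check: (v - proj_W(v)) · u_2 = 0  (should be 0).
Result: proj_W(v) = (3/41, 33/41, -42/41, 48/41).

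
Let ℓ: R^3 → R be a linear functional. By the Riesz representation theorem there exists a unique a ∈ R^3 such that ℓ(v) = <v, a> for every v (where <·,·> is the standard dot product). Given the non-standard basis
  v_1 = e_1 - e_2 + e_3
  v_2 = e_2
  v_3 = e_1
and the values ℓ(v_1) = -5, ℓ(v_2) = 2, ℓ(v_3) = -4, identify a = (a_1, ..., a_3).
a = (-4, 2, 1)

Write a = (a_1, ..., a_3) in the standard basis. For each basis vector v_i, ℓ(v_i) = <v_i, a> is a linear equation in the a_j's. Collect the n equations into a matrix system V a = ℓ, where row i of V is v_i (expressed in the standard basis). Since V is invertible (lower-triangular with 1s on the diagonal, up to permutation), solve by back-substitution:
  V =
[[1, -1, 1],
 [0, 1, 0],
 [1, 0, 0]]
  V a = (-5, 2, -4)
Solving gives a = (-4, 2, 1).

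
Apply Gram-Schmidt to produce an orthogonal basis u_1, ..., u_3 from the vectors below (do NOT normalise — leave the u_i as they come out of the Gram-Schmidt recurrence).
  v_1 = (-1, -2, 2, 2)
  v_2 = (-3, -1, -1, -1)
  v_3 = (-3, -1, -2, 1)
Orthogonal basis:
  u_1 = (-1, -2, 2, 2)
  u_2 = (-38/13, -11/13, -15/13, -15/13)
  u_3 = (-4/31, 7/31, -44/31, 49/31)

Apply the Gram-Schmidt recurrence
  u_1 = v_1
  u_i = v_i − Σ_{j<i} ((v_i · u_j) / (u_j · u_j)) · u_j.

Step by step this gives:
  u_1 = (-1, -2, 2, 2)
  u_2 = (-38/13, -11/13, -15/13, -15/13)
  u_3 = (-4/31, 7/31, -44/31, 49/31)

Orthogonality check:
  u_2 · u_1 = 0 (should be 0)
  u_3 · u_1 = 0 (should be 0)
  u_3 · u_2 = 0 (should be 0)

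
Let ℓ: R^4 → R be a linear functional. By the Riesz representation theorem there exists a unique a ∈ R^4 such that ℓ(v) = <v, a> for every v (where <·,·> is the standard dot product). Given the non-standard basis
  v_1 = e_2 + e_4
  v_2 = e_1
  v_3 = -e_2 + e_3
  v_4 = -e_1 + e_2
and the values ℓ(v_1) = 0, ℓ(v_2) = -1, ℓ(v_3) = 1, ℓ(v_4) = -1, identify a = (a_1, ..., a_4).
a = (-1, -2, -1, 2)

Write a = (a_1, ..., a_4) in the standard basis. For each basis vector v_i, ℓ(v_i) = <v_i, a> is a linear equation in the a_j's. Collect the n equations into a matrix system V a = ℓ, where row i of V is v_i (expressed in the standard basis). Since V is invertible (lower-triangular with 1s on the diagonal, up to permutation), solve by back-substitution:
  V =
[[0, 1, 0, 1],
 [1, 0, 0, 0],
 [0, -1, 1, 0],
 [-1, 1, 0, 0]]
  V a = (0, -1, 1, -1)
Solving gives a = (-1, -2, -1, 2).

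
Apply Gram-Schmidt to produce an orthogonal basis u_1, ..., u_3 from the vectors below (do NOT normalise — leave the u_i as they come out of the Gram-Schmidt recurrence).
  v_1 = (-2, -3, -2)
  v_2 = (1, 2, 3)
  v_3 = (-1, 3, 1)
Orthogonal basis:
  u_1 = (-2, -3, -2)
  u_2 = (-11/17, -8/17, 23/17)
  u_3 = (-40/21, 32/21, -8/21)

Apply the Gram-Schmidt recurrence
  u_1 = v_1
  u_i = v_i − Σ_{j<i} ((v_i · u_j) / (u_j · u_j)) · u_j.

Step by step this gives:
  u_1 = (-2, -3, -2)
  u_2 = (-11/17, -8/17, 23/17)
  u_3 = (-40/21, 32/21, -8/21)

Orthogonality check:
  u_2 · u_1 = 0 (should be 0)
  u_3 · u_1 = 0 (should be 0)
  u_3 · u_2 = 0 (should be 0)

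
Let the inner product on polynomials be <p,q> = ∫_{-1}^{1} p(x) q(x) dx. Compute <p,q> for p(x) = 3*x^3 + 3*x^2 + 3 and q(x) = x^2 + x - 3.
<p,q> = -98/5

Expand the product: p(x)·q(x) = 3*x^5 + 6*x^4 - 6*x^3 - 6*x^2 + 3*x - 9.
∫_{-1}^{1} of each monomial x^k gives [2/(k+1) if k even, 0 if k odd]. Integrating term-by-term (or equivalently evaluating the antiderivative F(x) = x^6/2 + 6*x^5/5 - 3*x^4/2 - 2*x^3 + 3*x^2/2 - 9*x at the endpoints):
  F(1) − F(−1) = -93/10 − (103/10) = -98/5.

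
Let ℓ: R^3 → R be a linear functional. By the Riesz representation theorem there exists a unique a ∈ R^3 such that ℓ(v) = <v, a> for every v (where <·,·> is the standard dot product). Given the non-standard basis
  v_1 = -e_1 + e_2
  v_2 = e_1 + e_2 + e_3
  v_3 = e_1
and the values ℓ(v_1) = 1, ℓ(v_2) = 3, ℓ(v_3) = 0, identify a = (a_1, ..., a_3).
a = (0, 1, 2)

Write a = (a_1, ..., a_3) in the standard basis. For each basis vector v_i, ℓ(v_i) = <v_i, a> is a linear equation in the a_j's. Collect the n equations into a matrix system V a = ℓ, where row i of V is v_i (expressed in the standard basis). Since V is invertible (lower-triangular with 1s on the diagonal, up to permutation), solve by back-substitution:
  V =
[[-1, 1, 0],
 [1, 1, 1],
 [1, 0, 0]]
  V a = (1, 3, 0)
Solving gives a = (0, 1, 2).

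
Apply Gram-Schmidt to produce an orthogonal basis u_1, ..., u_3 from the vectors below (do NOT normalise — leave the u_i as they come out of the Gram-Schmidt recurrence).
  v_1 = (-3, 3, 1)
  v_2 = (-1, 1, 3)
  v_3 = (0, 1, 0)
Orthogonal basis:
  u_1 = (-3, 3, 1)
  u_2 = (8/19, -8/19, 48/19)
  u_3 = (1/2, 1/2, 0)

Apply the Gram-Schmidt recurrence
  u_1 = v_1
  u_i = v_i − Σ_{j<i} ((v_i · u_j) / (u_j · u_j)) · u_j.

Step by step this gives:
  u_1 = (-3, 3, 1)
  u_2 = (8/19, -8/19, 48/19)
  u_3 = (1/2, 1/2, 0)

Orthogonality check:
  u_2 · u_1 = 0 (should be 0)
  u_3 · u_1 = 0 (should be 0)
  u_3 · u_2 = 0 (should be 0)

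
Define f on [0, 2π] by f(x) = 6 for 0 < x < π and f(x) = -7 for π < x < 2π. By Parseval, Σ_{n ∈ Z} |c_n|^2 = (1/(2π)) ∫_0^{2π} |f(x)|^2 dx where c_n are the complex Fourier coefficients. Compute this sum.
Σ |c_n|^2 = 85/2

Parseval equates the L^2 energy of f (normalised by 1/(2π)) with the ℓ^2 sum of its Fourier coefficients: (1/(2π)) ∫_0^{2π} |f|^2 = Σ |c_n|^2.
Compute the left side: (1/(2π)) [∫_0^π 6^2 dx + ∫_π^{2π} (-7)^2 dx] = (1/(2π)) · (36π + 49π) = (36 + 49)/2 = 85/2.
So Σ_{n ∈ Z} |c_n|^2 = 85/2.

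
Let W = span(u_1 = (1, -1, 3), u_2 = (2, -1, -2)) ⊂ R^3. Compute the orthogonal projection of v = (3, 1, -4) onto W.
proj_W(v) = (35/18, -31/45, -379/90)

Set up U = [u_1 | ... | u_2] ∈ R^(3×2). The projector onto W = col(U) is P = U (U^T U)^(-1) U^T.
Compute U^T U =
  [11, -3]
  [-3, 9],
and U^T v = (-10, 13).
Solve U^T U · c = U^T v for the coefficients: c = (-17/30, 113/90). The projection is proj_W(v) = U c.
Check: (v - proj_W(v)) · u_1 = 0  (should be 0).
Check: (v - proj_W(v)) · u_2 = 0  (should be 0).
Result: proj_W(v) = (35/18, -31/45, -379/90).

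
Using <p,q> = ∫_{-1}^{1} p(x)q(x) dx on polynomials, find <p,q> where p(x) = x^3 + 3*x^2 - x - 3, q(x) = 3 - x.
<p,q> = -176/15

Expand the product: p(x)·q(x) = -x^4 + 10*x^2 - 9.
∫_{-1}^{1} of each monomial x^k gives [2/(k+1) if k even, 0 if k odd]. Integrating term-by-term (or equivalently evaluating the antiderivative F(x) = -x^5/5 + 10*x^3/3 - 9*x at the endpoints):
  F(1) − F(−1) = -88/15 − (88/15) = -176/15.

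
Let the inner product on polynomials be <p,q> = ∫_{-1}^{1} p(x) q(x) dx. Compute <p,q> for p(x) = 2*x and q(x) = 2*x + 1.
<p,q> = 8/3

Expand the product: p(x)·q(x) = 4*x^2 + 2*x.
∫_{-1}^{1} of each monomial x^k gives [2/(k+1) if k even, 0 if k odd]. Integrating term-by-term (or equivalently evaluating the antiderivative F(x) = 4*x^3/3 + x^2 at the endpoints):
  F(1) − F(−1) = 7/3 − (-1/3) = 8/3.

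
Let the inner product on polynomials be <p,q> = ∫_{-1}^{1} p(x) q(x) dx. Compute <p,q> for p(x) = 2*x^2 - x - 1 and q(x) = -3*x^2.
<p,q> = -2/5

Expand the product: p(x)·q(x) = -6*x^4 + 3*x^3 + 3*x^2.
∫_{-1}^{1} of each monomial x^k gives [2/(k+1) if k even, 0 if k odd]. Integrating term-by-term (or equivalently evaluating the antiderivative F(x) = -6*x^5/5 + 3*x^4/4 + x^3 at the endpoints):
  F(1) − F(−1) = 11/20 − (19/20) = -2/5.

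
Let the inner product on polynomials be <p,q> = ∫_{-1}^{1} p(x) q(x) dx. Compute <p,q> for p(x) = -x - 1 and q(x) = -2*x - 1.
<p,q> = 10/3

Expand the product: p(x)·q(x) = 2*x^2 + 3*x + 1.
∫_{-1}^{1} of each monomial x^k gives [2/(k+1) if k even, 0 if k odd]. Integrating term-by-term (or equivalently evaluating the antiderivative F(x) = 2*x^3/3 + 3*x^2/2 + x at the endpoints):
  F(1) − F(−1) = 19/6 − (-1/6) = 10/3.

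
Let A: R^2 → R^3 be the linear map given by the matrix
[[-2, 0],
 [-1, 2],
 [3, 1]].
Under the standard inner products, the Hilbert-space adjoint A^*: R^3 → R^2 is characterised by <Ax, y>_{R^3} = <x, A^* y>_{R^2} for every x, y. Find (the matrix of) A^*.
A^* = A^T =
[[-2, -1, 3],
 [0, 2, 1]]

For real matrices with standard dot products, the defining identity <Ax, y> = <x, A^* y> gives (Ax)^T y = x^T (A^*) y, i.e. x^T A^T y = x^T (A^*) y. Since this holds for all x, y, we must have A^* = A^T. Therefore
A^* =
[[-2, -1, 3],
 [0, 2, 1]].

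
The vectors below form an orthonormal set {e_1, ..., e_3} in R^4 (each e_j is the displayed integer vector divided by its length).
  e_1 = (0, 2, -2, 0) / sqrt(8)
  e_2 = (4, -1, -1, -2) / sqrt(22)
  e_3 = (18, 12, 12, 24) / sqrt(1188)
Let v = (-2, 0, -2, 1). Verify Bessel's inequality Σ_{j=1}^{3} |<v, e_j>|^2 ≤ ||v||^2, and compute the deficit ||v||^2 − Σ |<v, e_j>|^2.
Σ |<v, e_j>|^2 = 6; ||v||^2 = 9; deficit = 3

Write each e_j = u_j / sqrt(<u_j, u_j>) where u_j is the displayed integer vector. Then <v, e_j> = <v, u_j> / sqrt(<u_j, u_j>), so |<v, e_j>|^2 = <v, u_j>^2 / <u_j, u_j>.
Coefficients: <v, e_1> = 4/sqrt(8), <v, e_2> = -8/sqrt(22), <v, e_3> = -36/sqrt(1188).
Square and sum: Σ |<v, e_j>|^2 = 6.
Compute ||v||^2 = v·v = 9.
Deficit = 9 − 6 = 3 ≥ 0, confirming Bessel's inequality. (The deficit equals ||v − Σ <v,e_j> e_j||^2, the squared distance from v to span{e_j}.)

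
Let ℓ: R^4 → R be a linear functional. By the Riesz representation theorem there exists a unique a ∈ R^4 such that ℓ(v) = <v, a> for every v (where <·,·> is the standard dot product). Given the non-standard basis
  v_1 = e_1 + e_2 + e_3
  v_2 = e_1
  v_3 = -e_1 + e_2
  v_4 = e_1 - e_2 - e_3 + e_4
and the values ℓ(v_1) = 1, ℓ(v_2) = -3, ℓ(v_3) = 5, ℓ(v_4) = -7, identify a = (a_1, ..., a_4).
a = (-3, 2, 2, 0)

Write a = (a_1, ..., a_4) in the standard basis. For each basis vector v_i, ℓ(v_i) = <v_i, a> is a linear equation in the a_j's. Collect the n equations into a matrix system V a = ℓ, where row i of V is v_i (expressed in the standard basis). Since V is invertible (lower-triangular with 1s on the diagonal, up to permutation), solve by back-substitution:
  V =
[[1, 1, 1, 0],
 [1, 0, 0, 0],
 [-1, 1, 0, 0],
 [1, -1, -1, 1]]
  V a = (1, -3, 5, -7)
Solving gives a = (-3, 2, 2, 0).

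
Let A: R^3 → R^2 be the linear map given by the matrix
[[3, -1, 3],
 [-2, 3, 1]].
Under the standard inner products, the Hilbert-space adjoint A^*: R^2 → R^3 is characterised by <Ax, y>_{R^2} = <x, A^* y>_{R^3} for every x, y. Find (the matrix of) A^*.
A^* = A^T =
[[3, -2],
 [-1, 3],
 [3, 1]]

For real matrices with standard dot products, the defining identity <Ax, y> = <x, A^* y> gives (Ax)^T y = x^T (A^*) y, i.e. x^T A^T y = x^T (A^*) y. Since this holds for all x, y, we must have A^* = A^T. Therefore
A^* =
[[3, -2],
 [-1, 3],
 [3, 1]].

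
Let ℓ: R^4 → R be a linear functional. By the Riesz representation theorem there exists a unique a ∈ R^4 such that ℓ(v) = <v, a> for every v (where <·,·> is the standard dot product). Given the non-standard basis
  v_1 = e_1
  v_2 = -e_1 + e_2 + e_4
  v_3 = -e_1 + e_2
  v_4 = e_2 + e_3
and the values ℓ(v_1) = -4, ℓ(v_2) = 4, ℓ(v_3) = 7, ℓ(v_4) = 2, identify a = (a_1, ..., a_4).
a = (-4, 3, -1, -3)

Write a = (a_1, ..., a_4) in the standard basis. For each basis vector v_i, ℓ(v_i) = <v_i, a> is a linear equation in the a_j's. Collect the n equations into a matrix system V a = ℓ, where row i of V is v_i (expressed in the standard basis). Since V is invertible (lower-triangular with 1s on the diagonal, up to permutation), solve by back-substitution:
  V =
[[1, 0, 0, 0],
 [-1, 1, 0, 1],
 [-1, 1, 0, 0],
 [0, 1, 1, 0]]
  V a = (-4, 4, 7, 2)
Solving gives a = (-4, 3, -1, -3).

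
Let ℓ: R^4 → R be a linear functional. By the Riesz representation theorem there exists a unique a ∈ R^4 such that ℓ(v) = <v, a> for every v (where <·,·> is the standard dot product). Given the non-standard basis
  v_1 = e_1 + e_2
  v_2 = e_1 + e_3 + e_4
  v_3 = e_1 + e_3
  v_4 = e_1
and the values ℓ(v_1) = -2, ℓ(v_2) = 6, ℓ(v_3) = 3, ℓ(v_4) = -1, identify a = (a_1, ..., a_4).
a = (-1, -1, 4, 3)

Write a = (a_1, ..., a_4) in the standard basis. For each basis vector v_i, ℓ(v_i) = <v_i, a> is a linear equation in the a_j's. Collect the n equations into a matrix system V a = ℓ, where row i of V is v_i (expressed in the standard basis). Since V is invertible (lower-triangular with 1s on the diagonal, up to permutation), solve by back-substitution:
  V =
[[1, 1, 0, 0],
 [1, 0, 1, 1],
 [1, 0, 1, 0],
 [1, 0, 0, 0]]
  V a = (-2, 6, 3, -1)
Solving gives a = (-1, -1, 4, 3).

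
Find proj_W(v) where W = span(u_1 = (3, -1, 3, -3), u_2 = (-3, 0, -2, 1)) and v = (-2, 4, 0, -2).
proj_W(v) = (-18/17, -4/17, -8/17, -2/17)

Set up U = [u_1 | ... | u_2] ∈ R^(4×2). The projector onto W = col(U) is P = U (U^T U)^(-1) U^T.
Compute U^T U =
  [28, -18]
  [-18, 14],
and U^T v = (-4, 4).
Solve U^T U · c = U^T v for the coefficients: c = (4/17, 10/17). The projection is proj_W(v) = U c.
Check: (v - proj_W(v)) · u_1 = 0  (should be 0).
Check: (v - proj_W(v)) · u_2 = 0  (should be 0).
Result: proj_W(v) = (-18/17, -4/17, -8/17, -2/17).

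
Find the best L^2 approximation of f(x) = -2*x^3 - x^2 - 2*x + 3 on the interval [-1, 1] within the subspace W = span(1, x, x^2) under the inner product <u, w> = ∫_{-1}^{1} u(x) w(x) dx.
g(x) = -x^2 - 16*x/5 + 3

The best approximation g ∈ W is the orthogonal projection of f onto W. Writing g = a_0 + a_1 x + a_2 x^2, the coefficients solve the normal equations G · a = b where
  G_{ij} = <φ_i, φ_j> and b_i = <f, φ_i>, with φ_0 = 1, φ_1 = x, φ_2 = x^2.
G =
  [2, 0, 2/3]
  [0, 2/3, 0]
  [2/3, 0, 2/5],
b = (16/3, -32/15, 8/5).
Solving gives a_0 = 3, a_1 = -16/5, a_2 = -1, so
  g(x) = -x^2 - 16*x/5 + 3.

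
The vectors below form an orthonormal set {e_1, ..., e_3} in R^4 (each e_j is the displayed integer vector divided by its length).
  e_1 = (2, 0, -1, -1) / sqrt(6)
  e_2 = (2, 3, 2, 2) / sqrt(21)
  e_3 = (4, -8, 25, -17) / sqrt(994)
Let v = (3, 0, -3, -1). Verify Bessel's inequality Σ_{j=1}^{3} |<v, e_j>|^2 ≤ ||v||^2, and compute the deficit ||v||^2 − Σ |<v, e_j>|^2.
Σ |<v, e_j>|^2 = 1348/71; ||v||^2 = 19; deficit = 1/71

Write each e_j = u_j / sqrt(<u_j, u_j>) where u_j is the displayed integer vector. Then <v, e_j> = <v, u_j> / sqrt(<u_j, u_j>), so |<v, e_j>|^2 = <v, u_j>^2 / <u_j, u_j>.
Coefficients: <v, e_1> = 10/sqrt(6), <v, e_2> = -2/sqrt(21), <v, e_3> = -46/sqrt(994).
Square and sum: Σ |<v, e_j>|^2 = 1348/71.
Compute ||v||^2 = v·v = 19.
Deficit = 19 − 1348/71 = 1/71 ≥ 0, confirming Bessel's inequality. (The deficit equals ||v − Σ <v,e_j> e_j||^2, the squared distance from v to span{e_j}.)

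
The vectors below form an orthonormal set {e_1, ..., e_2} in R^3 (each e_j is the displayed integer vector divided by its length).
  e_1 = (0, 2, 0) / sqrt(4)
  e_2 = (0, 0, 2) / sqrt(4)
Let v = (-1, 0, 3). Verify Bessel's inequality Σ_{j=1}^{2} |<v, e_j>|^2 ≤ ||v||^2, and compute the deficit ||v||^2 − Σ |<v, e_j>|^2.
Σ |<v, e_j>|^2 = 9; ||v||^2 = 10; deficit = 1

Write each e_j = u_j / sqrt(<u_j, u_j>) where u_j is the displayed integer vector. Then <v, e_j> = <v, u_j> / sqrt(<u_j, u_j>), so |<v, e_j>|^2 = <v, u_j>^2 / <u_j, u_j>.
Coefficients: <v, e_1> = 0/sqrt(4), <v, e_2> = 6/sqrt(4).
Square and sum: Σ |<v, e_j>|^2 = 9.
Compute ||v||^2 = v·v = 10.
Deficit = 10 − 9 = 1 ≥ 0, confirming Bessel's inequality. (The deficit equals ||v − Σ <v,e_j> e_j||^2, the squared distance from v to span{e_j}.)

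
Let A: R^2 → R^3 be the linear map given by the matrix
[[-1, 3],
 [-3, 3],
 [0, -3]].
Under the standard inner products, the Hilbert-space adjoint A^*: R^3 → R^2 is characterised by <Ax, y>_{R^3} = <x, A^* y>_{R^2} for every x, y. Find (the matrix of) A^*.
A^* = A^T =
[[-1, -3, 0],
 [3, 3, -3]]

For real matrices with standard dot products, the defining identity <Ax, y> = <x, A^* y> gives (Ax)^T y = x^T (A^*) y, i.e. x^T A^T y = x^T (A^*) y. Since this holds for all x, y, we must have A^* = A^T. Therefore
A^* =
[[-1, -3, 0],
 [3, 3, -3]].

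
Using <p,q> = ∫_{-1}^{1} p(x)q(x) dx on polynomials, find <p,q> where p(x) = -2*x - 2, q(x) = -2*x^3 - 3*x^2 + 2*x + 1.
<p,q> = -16/15

Expand the product: p(x)·q(x) = 4*x^4 + 10*x^3 + 2*x^2 - 6*x - 2.
∫_{-1}^{1} of each monomial x^k gives [2/(k+1) if k even, 0 if k odd]. Integrating term-by-term (or equivalently evaluating the antiderivative F(x) = 4*x^5/5 + 5*x^4/2 + 2*x^3/3 - 3*x^2 - 2*x at the endpoints):
  F(1) − F(−1) = -31/30 − (1/30) = -16/15.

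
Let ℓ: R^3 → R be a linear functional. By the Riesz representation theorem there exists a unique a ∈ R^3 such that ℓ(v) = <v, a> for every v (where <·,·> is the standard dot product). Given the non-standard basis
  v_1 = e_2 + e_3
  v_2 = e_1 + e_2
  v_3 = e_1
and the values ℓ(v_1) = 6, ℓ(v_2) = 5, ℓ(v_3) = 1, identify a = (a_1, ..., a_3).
a = (1, 4, 2)

Write a = (a_1, ..., a_3) in the standard basis. For each basis vector v_i, ℓ(v_i) = <v_i, a> is a linear equation in the a_j's. Collect the n equations into a matrix system V a = ℓ, where row i of V is v_i (expressed in the standard basis). Since V is invertible (lower-triangular with 1s on the diagonal, up to permutation), solve by back-substitution:
  V =
[[0, 1, 1],
 [1, 1, 0],
 [1, 0, 0]]
  V a = (6, 5, 1)
Solving gives a = (1, 4, 2).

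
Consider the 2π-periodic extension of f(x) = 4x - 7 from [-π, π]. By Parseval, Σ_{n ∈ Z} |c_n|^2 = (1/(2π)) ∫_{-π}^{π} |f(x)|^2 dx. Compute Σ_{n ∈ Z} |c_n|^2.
Σ |c_n|^2 = 16π^2/3 + 49

Expand and integrate term by term over [-π, π]:
  ∫ (4x)^2 dx = 16·(2π^3/3); ∫ 2·4·(-7)·x dx = 0 (odd integrand); ∫ (-7)^2 dx = 49·2π.
So (1/(2π)) ∫_{-π}^{π} (4x - 7)^2 dx = 16π^2/3 + 49 = 16π^2/3 + 49.
Parseval ⇒ Σ |c_n|^2 = 16π^2/3 + 49.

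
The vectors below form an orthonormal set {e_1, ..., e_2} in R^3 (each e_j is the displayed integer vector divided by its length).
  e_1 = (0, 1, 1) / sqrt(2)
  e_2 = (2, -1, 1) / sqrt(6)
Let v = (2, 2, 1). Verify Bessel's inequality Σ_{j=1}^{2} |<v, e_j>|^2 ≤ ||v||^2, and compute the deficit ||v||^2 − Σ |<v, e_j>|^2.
Σ |<v, e_j>|^2 = 6; ||v||^2 = 9; deficit = 3

Write each e_j = u_j / sqrt(<u_j, u_j>) where u_j is the displayed integer vector. Then <v, e_j> = <v, u_j> / sqrt(<u_j, u_j>), so |<v, e_j>|^2 = <v, u_j>^2 / <u_j, u_j>.
Coefficients: <v, e_1> = 3/sqrt(2), <v, e_2> = 3/sqrt(6).
Square and sum: Σ |<v, e_j>|^2 = 6.
Compute ||v||^2 = v·v = 9.
Deficit = 9 − 6 = 3 ≥ 0, confirming Bessel's inequality. (The deficit equals ||v − Σ <v,e_j> e_j||^2, the squared distance from v to span{e_j}.)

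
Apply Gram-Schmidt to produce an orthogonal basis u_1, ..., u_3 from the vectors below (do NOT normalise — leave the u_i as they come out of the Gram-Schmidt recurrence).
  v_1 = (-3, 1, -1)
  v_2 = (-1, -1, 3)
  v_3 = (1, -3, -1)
Orthogonal basis:
  u_1 = (-3, 1, -1)
  u_2 = (-14/11, -10/11, 32/11)
  u_3 = (-8/15, -8/3, -16/15)

Apply the Gram-Schmidt recurrence
  u_1 = v_1
  u_i = v_i − Σ_{j<i} ((v_i · u_j) / (u_j · u_j)) · u_j.

Step by step this gives:
  u_1 = (-3, 1, -1)
  u_2 = (-14/11, -10/11, 32/11)
  u_3 = (-8/15, -8/3, -16/15)

Orthogonality check:
  u_2 · u_1 = 0 (should be 0)
  u_3 · u_1 = 0 (should be 0)
  u_3 · u_2 = 0 (should be 0)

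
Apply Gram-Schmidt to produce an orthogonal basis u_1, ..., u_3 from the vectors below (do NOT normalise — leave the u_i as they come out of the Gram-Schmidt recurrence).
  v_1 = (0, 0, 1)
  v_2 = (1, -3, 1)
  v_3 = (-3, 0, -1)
Orthogonal basis:
  u_1 = (0, 0, 1)
  u_2 = (1, -3, 0)
  u_3 = (-27/10, -9/10, 0)

Apply the Gram-Schmidt recurrence
  u_1 = v_1
  u_i = v_i − Σ_{j<i} ((v_i · u_j) / (u_j · u_j)) · u_j.

Step by step this gives:
  u_1 = (0, 0, 1)
  u_2 = (1, -3, 0)
  u_3 = (-27/10, -9/10, 0)

Orthogonality check:
  u_2 · u_1 = 0 (should be 0)
  u_3 · u_1 = 0 (should be 0)
  u_3 · u_2 = 0 (should be 0)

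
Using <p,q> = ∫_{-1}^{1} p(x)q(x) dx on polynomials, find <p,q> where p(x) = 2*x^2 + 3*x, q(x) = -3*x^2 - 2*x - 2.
<p,q> = -136/15

Expand the product: p(x)·q(x) = -6*x^4 - 13*x^3 - 10*x^2 - 6*x.
∫_{-1}^{1} of each monomial x^k gives [2/(k+1) if k even, 0 if k odd]. Integrating term-by-term (or equivalently evaluating the antiderivative F(x) = -6*x^5/5 - 13*x^4/4 - 10*x^3/3 - 3*x^2 at the endpoints):
  F(1) − F(−1) = -647/60 − (-103/60) = -136/15.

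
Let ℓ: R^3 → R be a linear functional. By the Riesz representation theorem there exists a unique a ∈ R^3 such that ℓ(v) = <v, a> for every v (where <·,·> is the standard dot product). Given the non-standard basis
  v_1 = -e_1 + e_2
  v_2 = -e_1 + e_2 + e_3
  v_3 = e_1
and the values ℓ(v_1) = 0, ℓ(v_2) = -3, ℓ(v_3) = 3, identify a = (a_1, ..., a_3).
a = (3, 3, -3)

Write a = (a_1, ..., a_3) in the standard basis. For each basis vector v_i, ℓ(v_i) = <v_i, a> is a linear equation in the a_j's. Collect the n equations into a matrix system V a = ℓ, where row i of V is v_i (expressed in the standard basis). Since V is invertible (lower-triangular with 1s on the diagonal, up to permutation), solve by back-substitution:
  V =
[[-1, 1, 0],
 [-1, 1, 1],
 [1, 0, 0]]
  V a = (0, -3, 3)
Solving gives a = (3, 3, -3).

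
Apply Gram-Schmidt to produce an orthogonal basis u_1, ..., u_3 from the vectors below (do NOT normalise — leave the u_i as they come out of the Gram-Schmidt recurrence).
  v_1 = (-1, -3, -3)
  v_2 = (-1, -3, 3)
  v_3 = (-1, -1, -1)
Orthogonal basis:
  u_1 = (-1, -3, -3)
  u_2 = (-18/19, -54/19, 60/19)
  u_3 = (-3/5, 1/5, 0)

Apply the Gram-Schmidt recurrence
  u_1 = v_1
  u_i = v_i − Σ_{j<i} ((v_i · u_j) / (u_j · u_j)) · u_j.

Step by step this gives:
  u_1 = (-1, -3, -3)
  u_2 = (-18/19, -54/19, 60/19)
  u_3 = (-3/5, 1/5, 0)

Orthogonality check:
  u_2 · u_1 = 0 (should be 0)
  u_3 · u_1 = 0 (should be 0)
  u_3 · u_2 = 0 (should be 0)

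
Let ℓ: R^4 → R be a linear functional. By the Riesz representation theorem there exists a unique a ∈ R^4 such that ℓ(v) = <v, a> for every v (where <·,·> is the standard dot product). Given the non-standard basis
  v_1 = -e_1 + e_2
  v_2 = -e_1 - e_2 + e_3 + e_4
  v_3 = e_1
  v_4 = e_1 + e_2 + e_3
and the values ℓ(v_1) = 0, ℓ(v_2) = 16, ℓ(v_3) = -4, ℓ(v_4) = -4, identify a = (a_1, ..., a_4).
a = (-4, -4, 4, 4)

Write a = (a_1, ..., a_4) in the standard basis. For each basis vector v_i, ℓ(v_i) = <v_i, a> is a linear equation in the a_j's. Collect the n equations into a matrix system V a = ℓ, where row i of V is v_i (expressed in the standard basis). Since V is invertible (lower-triangular with 1s on the diagonal, up to permutation), solve by back-substitution:
  V =
[[-1, 1, 0, 0],
 [-1, -1, 1, 1],
 [1, 0, 0, 0],
 [1, 1, 1, 0]]
  V a = (0, 16, -4, -4)
Solving gives a = (-4, -4, 4, 4).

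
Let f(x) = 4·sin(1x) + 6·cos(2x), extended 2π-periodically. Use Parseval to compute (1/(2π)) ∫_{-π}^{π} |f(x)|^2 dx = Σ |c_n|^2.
Σ |c_n|^2 = 26

Expand |f|^2 and use orthogonality of {sin(nx), cos(mx)} on [-π, π]:
  ∫_{-π}^{π} sin(nx)^2 dx = π, ∫ cos(mx)^2 dx = π, and cross terms integrate to 0.
So ∫_{-π}^{π} f(x)^2 dx = 4^2 · π + 6^2 · π = (16 + 36)π.
Divide by 2π: (16 + 36)/2 = 26.
By Parseval, this equals Σ |c_n|^2.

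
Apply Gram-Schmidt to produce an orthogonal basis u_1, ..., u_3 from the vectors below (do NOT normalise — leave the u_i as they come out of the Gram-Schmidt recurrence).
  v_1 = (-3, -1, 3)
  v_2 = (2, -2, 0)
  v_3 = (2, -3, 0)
Orthogonal basis:
  u_1 = (-3, -1, 3)
  u_2 = (26/19, -42/19, 12/19)
  u_3 = (-9/34, -9/34, -6/17)

Apply the Gram-Schmidt recurrence
  u_1 = v_1
  u_i = v_i − Σ_{j<i} ((v_i · u_j) / (u_j · u_j)) · u_j.

Step by step this gives:
  u_1 = (-3, -1, 3)
  u_2 = (26/19, -42/19, 12/19)
  u_3 = (-9/34, -9/34, -6/17)

Orthogonality check:
  u_2 · u_1 = 0 (should be 0)
  u_3 · u_1 = 0 (should be 0)
  u_3 · u_2 = 0 (should be 0)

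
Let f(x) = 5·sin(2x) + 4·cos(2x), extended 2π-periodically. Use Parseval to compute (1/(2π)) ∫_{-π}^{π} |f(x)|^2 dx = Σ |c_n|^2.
Σ |c_n|^2 = 41/2

Expand |f|^2 and use orthogonality of {sin(nx), cos(mx)} on [-π, π]:
  ∫_{-π}^{π} sin(nx)^2 dx = π, ∫ cos(mx)^2 dx = π, and cross terms integrate to 0.
So ∫_{-π}^{π} f(x)^2 dx = 5^2 · π + 4^2 · π = (25 + 16)π.
Divide by 2π: (25 + 16)/2 = 41/2.
By Parseval, this equals Σ |c_n|^2.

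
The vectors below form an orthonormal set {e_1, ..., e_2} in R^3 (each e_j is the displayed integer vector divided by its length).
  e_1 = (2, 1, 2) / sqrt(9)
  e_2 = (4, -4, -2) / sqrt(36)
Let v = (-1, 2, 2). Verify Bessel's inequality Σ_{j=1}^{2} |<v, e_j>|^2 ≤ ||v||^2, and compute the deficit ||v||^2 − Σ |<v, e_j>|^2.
Σ |<v, e_j>|^2 = 80/9; ||v||^2 = 9; deficit = 1/9

Write each e_j = u_j / sqrt(<u_j, u_j>) where u_j is the displayed integer vector. Then <v, e_j> = <v, u_j> / sqrt(<u_j, u_j>), so |<v, e_j>|^2 = <v, u_j>^2 / <u_j, u_j>.
Coefficients: <v, e_1> = 4/sqrt(9), <v, e_2> = -16/sqrt(36).
Square and sum: Σ |<v, e_j>|^2 = 80/9.
Compute ||v||^2 = v·v = 9.
Deficit = 9 − 80/9 = 1/9 ≥ 0, confirming Bessel's inequality. (The deficit equals ||v − Σ <v,e_j> e_j||^2, the squared distance from v to span{e_j}.)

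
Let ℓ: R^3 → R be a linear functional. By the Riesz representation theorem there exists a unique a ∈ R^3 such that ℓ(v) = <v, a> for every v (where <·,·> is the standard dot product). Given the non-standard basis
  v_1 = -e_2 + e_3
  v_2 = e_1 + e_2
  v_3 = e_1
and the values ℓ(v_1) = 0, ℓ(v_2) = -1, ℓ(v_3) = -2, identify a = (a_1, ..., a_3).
a = (-2, 1, 1)

Write a = (a_1, ..., a_3) in the standard basis. For each basis vector v_i, ℓ(v_i) = <v_i, a> is a linear equation in the a_j's. Collect the n equations into a matrix system V a = ℓ, where row i of V is v_i (expressed in the standard basis). Since V is invertible (lower-triangular with 1s on the diagonal, up to permutation), solve by back-substitution:
  V =
[[0, -1, 1],
 [1, 1, 0],
 [1, 0, 0]]
  V a = (0, -1, -2)
Solving gives a = (-2, 1, 1).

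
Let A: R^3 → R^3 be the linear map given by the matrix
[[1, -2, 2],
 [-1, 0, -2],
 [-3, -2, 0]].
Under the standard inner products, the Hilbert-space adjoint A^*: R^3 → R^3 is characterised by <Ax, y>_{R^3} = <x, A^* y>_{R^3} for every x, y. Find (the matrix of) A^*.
A^* = A^T =
[[1, -1, -3],
 [-2, 0, -2],
 [2, -2, 0]]

For real matrices with standard dot products, the defining identity <Ax, y> = <x, A^* y> gives (Ax)^T y = x^T (A^*) y, i.e. x^T A^T y = x^T (A^*) y. Since this holds for all x, y, we must have A^* = A^T. Therefore
A^* =
[[1, -1, -3],
 [-2, 0, -2],
 [2, -2, 0]].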